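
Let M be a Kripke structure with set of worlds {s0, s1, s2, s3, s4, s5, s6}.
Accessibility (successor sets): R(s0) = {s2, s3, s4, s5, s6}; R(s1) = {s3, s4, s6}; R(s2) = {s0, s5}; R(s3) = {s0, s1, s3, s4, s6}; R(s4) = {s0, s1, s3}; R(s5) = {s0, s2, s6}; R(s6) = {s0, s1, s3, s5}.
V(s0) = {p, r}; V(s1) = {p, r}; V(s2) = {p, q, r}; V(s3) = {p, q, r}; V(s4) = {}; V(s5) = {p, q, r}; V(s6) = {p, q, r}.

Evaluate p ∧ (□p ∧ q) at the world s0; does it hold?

No

At s0: p is true, □p ∧ q is false, so p ∧ (□p ∧ q) is false.
  At s0: □p is false, q is false, so □p ∧ q is false.
    At s0: □p requires p at every successor {s2, s3, s4, s5, s6}.
      p fails at s4, so □p is false at s0.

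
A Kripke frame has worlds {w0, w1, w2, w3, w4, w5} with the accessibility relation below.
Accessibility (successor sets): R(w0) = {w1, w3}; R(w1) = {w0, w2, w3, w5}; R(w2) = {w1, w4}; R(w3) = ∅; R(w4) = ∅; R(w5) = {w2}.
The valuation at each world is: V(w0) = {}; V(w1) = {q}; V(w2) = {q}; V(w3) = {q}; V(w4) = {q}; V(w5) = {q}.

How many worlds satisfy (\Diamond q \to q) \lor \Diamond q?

Recall that \Diamond ψ holds at a world iff ψ holds at some accessible world.
Let φ = (\Diamond q \to q) \lor \Diamond q. Evaluate φ at each world:
  w0 (successors {w1, w3}): φ is true.
  w1 (successors {w0, w2, w3, w5}): φ is true.
  w2 (successors {w1, w4}): φ is true.
  w3 (successors ∅): φ is true.
  w4 (successors ∅): φ is true.
  w5 (successors {w2}): φ is true.
For instance, at w1:
  At w1: \Diamond q \to q is true, \Diamond q is true, so (\Diamond q \to q) \lor \Diamond q is true.
    At w1: \Diamond q is true, q is true, so \Diamond q \to q is true.
      At w1: \Diamond q requires q at some successor in {w0, w2, w3, w5}.
        q holds at w2, so \Diamond q is true at w1.
    At w1: \Diamond q requires q at some successor in {w0, w2, w3, w5}.
      q holds at w2, so \Diamond q is true at w1.
Satisfying worlds: {w0, w1, w2, w3, w4, w5}

6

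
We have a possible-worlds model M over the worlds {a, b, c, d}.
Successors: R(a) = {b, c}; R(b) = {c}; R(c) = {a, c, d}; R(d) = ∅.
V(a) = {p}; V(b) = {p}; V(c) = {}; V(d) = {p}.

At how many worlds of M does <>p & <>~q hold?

2

Let φ = <>p & <>~q. Evaluate φ at each world:
  a (successors {b, c}): φ is true.
  b (successors {c}): φ is false.
  c (successors {a, c, d}): φ is true.
  d (successors ∅): φ is false.
For instance, at a:
  At a: <>p is true, <>~q is true, so <>p & <>~q is true.
    At a: <>p requires p at some successor in {b, c}.
      p holds at b, so <>p is true at a.
    At a: <>~q requires ~q at some successor in {b, c}.
      ~q holds at b, so <>~q is true at a.
Satisfying worlds: {a, c}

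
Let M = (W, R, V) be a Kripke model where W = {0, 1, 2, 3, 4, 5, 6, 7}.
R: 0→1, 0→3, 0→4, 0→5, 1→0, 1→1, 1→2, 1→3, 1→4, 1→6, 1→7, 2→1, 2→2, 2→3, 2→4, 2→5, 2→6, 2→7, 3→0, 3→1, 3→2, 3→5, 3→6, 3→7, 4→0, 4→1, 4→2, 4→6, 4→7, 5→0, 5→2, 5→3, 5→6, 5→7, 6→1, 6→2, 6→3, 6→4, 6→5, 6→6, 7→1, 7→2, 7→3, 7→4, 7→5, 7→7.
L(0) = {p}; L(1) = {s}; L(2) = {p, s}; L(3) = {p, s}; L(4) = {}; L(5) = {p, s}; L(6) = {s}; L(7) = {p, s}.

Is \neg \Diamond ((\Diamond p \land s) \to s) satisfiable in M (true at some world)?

No

Let φ = \neg \Diamond ((\Diamond p \land s) \to s). Evaluate φ at each world:
  0 (successors {1, 3, 4, 5}): φ is false.
  1 (successors {0, 1, 2, 3, 4, 6, 7}): φ is false.
  2 (successors {1, 2, 3, 4, 5, 6, 7}): φ is false.
  3 (successors {0, 1, 2, 5, 6, 7}): φ is false.
  4 (successors {0, 1, 2, 6, 7}): φ is false.
  5 (successors {0, 2, 3, 6, 7}): φ is false.
  6 (successors {1, 2, 3, 4, 5, 6}): φ is false.
  7 (successors {1, 2, 3, 4, 5, 7}): φ is false.
For instance, at 3:
  At 3: \Diamond ((\Diamond p \land s) \to s) is true, so \neg \Diamond ((\Diamond p \land s) \to s) is false.
    At 3: \Diamond ((\Diamond p \land s) \to s) requires (\Diamond p \land s) \to s at some successor in {0, 1, 2, 5, 6, 7}.
      (\Diamond p \land s) \to s holds at 0, so \Diamond ((\Diamond p \land s) \to s) is true at 3.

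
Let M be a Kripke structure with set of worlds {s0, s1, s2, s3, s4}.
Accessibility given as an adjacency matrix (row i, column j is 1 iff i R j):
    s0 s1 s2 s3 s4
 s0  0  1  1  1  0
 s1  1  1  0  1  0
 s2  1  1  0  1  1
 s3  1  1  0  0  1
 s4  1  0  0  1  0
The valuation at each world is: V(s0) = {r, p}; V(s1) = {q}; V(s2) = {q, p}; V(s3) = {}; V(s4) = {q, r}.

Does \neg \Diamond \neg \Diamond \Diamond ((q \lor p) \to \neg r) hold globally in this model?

Yes

Let φ = \neg \Diamond \neg \Diamond \Diamond ((q \lor p) \to \neg r). Evaluate φ at each world:
  s0 (successors {s1, s2, s3}): φ is true.
  s1 (successors {s0, s1, s3}): φ is true.
  s2 (successors {s0, s1, s3, s4}): φ is true.
  s3 (successors {s0, s1, s4}): φ is true.
  s4 (successors {s0, s3}): φ is true.
For instance, at s2:
  At s2: \Diamond \neg \Diamond \Diamond ((q \lor p) \to \neg r) is false, so \neg \Diamond \neg \Diamond \Diamond ((q \lor p) \to \neg r) is true.
    At s2: \Diamond \neg \Diamond \Diamond ((q \lor p) \to \neg r) requires \neg \Diamond \Diamond ((q \lor p) \to \neg r) at some successor in {s0, s1, s3, s4}.
      At s0: \neg \Diamond \Diamond ((q \lor p) \to \neg r) is false.
      At s1: \neg \Diamond \Diamond ((q \lor p) \to \neg r) is false.
      At s3: \neg \Diamond \Diamond ((q \lor p) \to \neg r) is false.
      At s4: \neg \Diamond \Diamond ((q \lor p) \to \neg r) is false.
    So \Diamond \neg \Diamond \Diamond ((q \lor p) \to \neg r) is false at s2.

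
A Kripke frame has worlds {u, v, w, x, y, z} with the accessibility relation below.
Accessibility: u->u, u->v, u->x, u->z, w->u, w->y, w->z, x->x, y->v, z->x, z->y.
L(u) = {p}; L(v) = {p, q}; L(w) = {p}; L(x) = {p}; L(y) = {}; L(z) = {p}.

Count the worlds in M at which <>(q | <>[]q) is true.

Let φ = <>(q | <>[]q). Evaluate φ at each world:
  u (successors {u, v, x, z}): φ is true.
  v (successors ∅): φ is false.
  w (successors {u, y, z}): φ is true.
  x (successors {x}): φ is false.
  y (successors {v}): φ is true.
  z (successors {x, y}): φ is true.
For instance, at y:
  At y: <>(q | <>[]q) requires q | <>[]q at some successor in {v}.
    q | <>[]q holds at v, so <>(q | <>[]q) is true at y.
      At v: q is true, <>[]q is false, so q | <>[]q is true.
Satisfying worlds: {u, w, y, z}

4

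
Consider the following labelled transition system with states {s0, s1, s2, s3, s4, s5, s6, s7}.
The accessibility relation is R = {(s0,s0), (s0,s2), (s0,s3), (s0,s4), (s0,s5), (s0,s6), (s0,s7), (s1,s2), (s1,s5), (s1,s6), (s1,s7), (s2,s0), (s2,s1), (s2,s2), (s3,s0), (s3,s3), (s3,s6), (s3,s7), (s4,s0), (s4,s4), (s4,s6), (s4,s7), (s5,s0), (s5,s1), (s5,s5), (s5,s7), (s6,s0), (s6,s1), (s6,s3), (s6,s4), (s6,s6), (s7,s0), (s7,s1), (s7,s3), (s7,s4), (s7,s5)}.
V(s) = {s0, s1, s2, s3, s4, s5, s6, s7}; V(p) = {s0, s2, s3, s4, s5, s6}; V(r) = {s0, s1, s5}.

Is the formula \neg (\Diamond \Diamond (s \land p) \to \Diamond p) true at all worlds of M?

No

Let φ = \neg (\Diamond \Diamond (s \land p) \to \Diamond p). Evaluate φ at each world:
  s0 (successors {s0, s2, s3, s4, s5, s6, s7}): φ is false.
  s1 (successors {s2, s5, s6, s7}): φ is false.
  s2 (successors {s0, s1, s2}): φ is false.
  s3 (successors {s0, s3, s6, s7}): φ is false.
  s4 (successors {s0, s4, s6, s7}): φ is false.
  s5 (successors {s0, s1, s5, s7}): φ is false.
  s6 (successors {s0, s1, s3, s4, s6}): φ is false.
  s7 (successors {s0, s1, s3, s4, s5}): φ is false.
Detail at s0 (counterexample):
  At s0: \Diamond \Diamond (s \land p) \to \Diamond p is true, so \neg (\Diamond \Diamond (s \land p) \to \Diamond p) is false.
    At s0: \Diamond \Diamond (s \land p) is true, \Diamond p is true, so \Diamond \Diamond (s \land p) \to \Diamond p is true.
      At s0: \Diamond \Diamond (s \land p) requires \Diamond (s \land p) at some successor in {s0, s2, s3, s4, s5, s6, s7}.
        \Diamond (s \land p) holds at s0, so \Diamond \Diamond (s \land p) is true at s0.
      At s0: \Diamond p requires p at some successor in {s0, s2, s3, s4, s5, s6, s7}.
        p holds at s0, so \Diamond p is true at s0.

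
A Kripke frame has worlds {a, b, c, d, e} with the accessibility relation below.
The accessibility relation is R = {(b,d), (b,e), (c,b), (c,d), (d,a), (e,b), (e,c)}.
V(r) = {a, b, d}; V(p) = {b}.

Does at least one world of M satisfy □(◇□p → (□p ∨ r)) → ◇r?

Recall that □ψ holds at a world iff ψ holds at every accessible world, and ◇ψ holds iff ψ holds at some accessible world.
Let φ = □(◇□p → (□p ∨ r)) → ◇r. Evaluate φ at each world:
  a (successors ∅): φ is false.
  b (successors {d, e}): φ is true.
  c (successors {b, d}): φ is true.
  d (successors {a}): φ is true.
  e (successors {b, c}): φ is true.
Detail at b (witness):
  At b: □(◇□p → (□p ∨ r)) is true, ◇r is true, so □(◇□p → (□p ∨ r)) → ◇r is true.
    At b: □(◇□p → (□p ∨ r)) requires ◇□p → (□p ∨ r) at every successor {d, e}.
      At d: ◇□p → (□p ∨ r) is true.
      At e: ◇□p → (□p ∨ r) is true.
    So □(◇□p → (□p ∨ r)) is true at b.
    At b: ◇r requires r at some successor in {d, e}.
      r holds at d, so ◇r is true at b.

Yes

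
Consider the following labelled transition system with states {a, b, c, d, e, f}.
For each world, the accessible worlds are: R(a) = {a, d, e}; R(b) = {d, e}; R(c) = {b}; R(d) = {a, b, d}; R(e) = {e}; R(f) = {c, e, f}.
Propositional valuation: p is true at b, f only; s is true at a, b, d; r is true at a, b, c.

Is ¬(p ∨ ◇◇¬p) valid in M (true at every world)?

No

Recall that ◇ψ holds at a world iff ψ holds at some accessible world.
Let φ = ¬(p ∨ ◇◇¬p). Evaluate φ at each world:
  a (successors {a, d, e}): φ is false.
  b (successors {d, e}): φ is false.
  c (successors {b}): φ is false.
  d (successors {a, b, d}): φ is false.
  e (successors {e}): φ is false.
  f (successors {c, e, f}): φ is false.
Detail at a (counterexample):
  At a: p ∨ ◇◇¬p is true, so ¬(p ∨ ◇◇¬p) is false.
    At a: p is false, ◇◇¬p is true, so p ∨ ◇◇¬p is true.
      At a: ◇◇¬p requires ◇¬p at some successor in {a, d, e}.
        ◇¬p holds at a, so ◇◇¬p is true at a.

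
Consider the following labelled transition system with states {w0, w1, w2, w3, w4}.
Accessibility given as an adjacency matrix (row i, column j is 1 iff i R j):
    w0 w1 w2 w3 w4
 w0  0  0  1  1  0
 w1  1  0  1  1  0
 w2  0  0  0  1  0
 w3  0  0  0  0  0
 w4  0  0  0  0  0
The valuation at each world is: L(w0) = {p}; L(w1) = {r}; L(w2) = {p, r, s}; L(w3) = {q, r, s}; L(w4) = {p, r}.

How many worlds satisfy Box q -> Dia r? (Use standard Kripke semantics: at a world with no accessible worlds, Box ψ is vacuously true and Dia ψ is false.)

3

Let φ = Box q -> Dia r. Evaluate φ at each world:
  w0 (successors {w2, w3}): φ is true.
  w1 (successors {w0, w2, w3}): φ is true.
  w2 (successors {w3}): φ is true.
  w3 (successors ∅): φ is false.
  w4 (successors ∅): φ is false.
For instance, at w2:
  At w2: Box q is true, Dia r is true, so Box q -> Dia r is true.
    At w2: Box q requires q at every successor {w3}.
      At w3: q is true.
    So Box q is true at w2.
    At w2: Dia r requires r at some successor in {w3}.
      r holds at w3, so Dia r is true at w2.
Satisfying worlds: {w0, w1, w2}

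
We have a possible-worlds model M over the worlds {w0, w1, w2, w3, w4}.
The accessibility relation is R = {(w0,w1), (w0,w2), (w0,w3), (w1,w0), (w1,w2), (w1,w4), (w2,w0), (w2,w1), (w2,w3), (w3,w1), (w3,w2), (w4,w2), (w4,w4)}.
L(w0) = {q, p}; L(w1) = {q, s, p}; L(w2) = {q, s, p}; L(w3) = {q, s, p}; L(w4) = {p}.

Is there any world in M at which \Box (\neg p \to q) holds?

Yes

Let φ = \Box (\neg p \to q). Evaluate φ at each world:
  w0 (successors {w1, w2, w3}): φ is true.
  w1 (successors {w0, w2, w4}): φ is true.
  w2 (successors {w0, w1, w3}): φ is true.
  w3 (successors {w1, w2}): φ is true.
  w4 (successors {w2, w4}): φ is true.
Detail at w0 (witness):
  At w0: \Box (\neg p \to q) requires \neg p \to q at every successor {w1, w2, w3}.
    At w1: \neg p \to q is true.
    At w2: \neg p \to q is true.
    At w3: \neg p \to q is true.
  So \Box (\neg p \to q) is true at w0.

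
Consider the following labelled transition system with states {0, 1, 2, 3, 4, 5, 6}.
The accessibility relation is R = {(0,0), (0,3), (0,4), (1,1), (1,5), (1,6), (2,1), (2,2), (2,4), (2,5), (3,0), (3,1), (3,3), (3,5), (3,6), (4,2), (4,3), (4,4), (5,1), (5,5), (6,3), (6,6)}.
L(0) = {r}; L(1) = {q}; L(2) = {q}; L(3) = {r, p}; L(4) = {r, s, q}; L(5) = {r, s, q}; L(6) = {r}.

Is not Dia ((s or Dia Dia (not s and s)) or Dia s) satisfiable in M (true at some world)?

Recall that Dia ψ holds at a world iff ψ holds at some accessible world.
Let φ = not Dia ((s or Dia Dia (not s and s)) or Dia s). Evaluate φ at each world:
  0 (successors {0, 3, 4}): φ is false.
  1 (successors {1, 5, 6}): φ is false.
  2 (successors {1, 2, 4, 5}): φ is false.
  3 (successors {0, 1, 3, 5, 6}): φ is false.
  4 (successors {2, 3, 4}): φ is false.
  5 (successors {1, 5}): φ is false.
  6 (successors {3, 6}): φ is false.
For instance, at 1:
  At 1: Dia ((s or Dia Dia (not s and s)) or Dia s) is true, so not Dia ((s or Dia Dia (not s and s)) or Dia s) is false.
    At 1: Dia ((s or Dia Dia (not s and s)) or Dia s) requires (s or Dia Dia (not s and s)) or Dia s at some successor in {1, 5, 6}.
      (s or Dia Dia (not s and s)) or Dia s holds at 1, so Dia ((s or Dia Dia (not s and s)) or Dia s) is true at 1.

No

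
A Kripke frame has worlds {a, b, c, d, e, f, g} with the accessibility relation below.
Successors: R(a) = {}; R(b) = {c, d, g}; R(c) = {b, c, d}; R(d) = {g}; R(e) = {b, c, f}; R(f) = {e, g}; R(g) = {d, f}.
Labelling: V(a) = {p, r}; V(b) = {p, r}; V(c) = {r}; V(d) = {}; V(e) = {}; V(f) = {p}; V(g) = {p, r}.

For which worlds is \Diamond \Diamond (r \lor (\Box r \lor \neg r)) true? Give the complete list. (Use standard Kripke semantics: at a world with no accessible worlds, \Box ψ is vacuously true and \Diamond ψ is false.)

b, c, d, e, f, g

Let φ = \Diamond \Diamond (r \lor (\Box r \lor \neg r)). Evaluate φ at each world:
  a (successors ∅): φ is false.
  b (successors {c, d, g}): φ is true.
  c (successors {b, c, d}): φ is true.
  d (successors {g}): φ is true.
  e (successors {b, c, f}): φ is true.
  f (successors {e, g}): φ is true.
  g (successors {d, f}): φ is true.
For instance, at c:
  At c: \Diamond \Diamond (r \lor (\Box r \lor \neg r)) requires \Diamond (r \lor (\Box r \lor \neg r)) at some successor in {b, c, d}.
    \Diamond (r \lor (\Box r \lor \neg r)) holds at b, so \Diamond \Diamond (r \lor (\Box r \lor \neg r)) is true at c.
      At b: \Diamond (r \lor (\Box r \lor \neg r)) requires r \lor (\Box r \lor \neg r) at some successor in {c, d, g}.
        r \lor (\Box r \lor \neg r) holds at c, so \Diamond (r \lor (\Box r \lor \neg r)) is true at b.
Satisfying worlds: {b, c, d, e, f, g}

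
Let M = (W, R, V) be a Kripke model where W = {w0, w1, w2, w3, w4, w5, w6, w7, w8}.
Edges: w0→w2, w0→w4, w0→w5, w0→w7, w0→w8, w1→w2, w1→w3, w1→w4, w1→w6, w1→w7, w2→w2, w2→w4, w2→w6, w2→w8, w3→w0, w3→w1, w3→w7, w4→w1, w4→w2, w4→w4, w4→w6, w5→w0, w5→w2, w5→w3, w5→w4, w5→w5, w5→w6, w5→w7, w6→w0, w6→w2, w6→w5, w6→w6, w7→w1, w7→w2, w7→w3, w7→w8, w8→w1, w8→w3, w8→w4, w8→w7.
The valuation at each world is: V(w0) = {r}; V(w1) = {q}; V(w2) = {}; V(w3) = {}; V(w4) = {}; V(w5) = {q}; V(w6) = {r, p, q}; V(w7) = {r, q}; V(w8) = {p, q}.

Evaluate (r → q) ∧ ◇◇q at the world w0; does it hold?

At w0: r → q is false, ◇◇q is true, so (r → q) ∧ ◇◇q is false.
  At w0: ◇◇q requires ◇q at some successor in {w2, w4, w5, w7, w8}.
    ◇q holds at w2, so ◇◇q is true at w0.
      At w2: ◇q requires q at some successor in {w2, w4, w6, w8}.
        q holds at w6, so ◇q is true at w2.

No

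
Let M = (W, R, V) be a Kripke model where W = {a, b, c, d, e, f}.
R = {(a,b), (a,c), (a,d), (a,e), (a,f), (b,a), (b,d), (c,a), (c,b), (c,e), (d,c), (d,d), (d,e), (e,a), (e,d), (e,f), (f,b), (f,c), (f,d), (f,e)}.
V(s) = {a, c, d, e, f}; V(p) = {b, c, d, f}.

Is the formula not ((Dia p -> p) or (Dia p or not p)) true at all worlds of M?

No

Let φ = not ((Dia p -> p) or (Dia p or not p)). Evaluate φ at each world:
  a (successors {b, c, d, e, f}): φ is false.
  b (successors {a, d}): φ is false.
  c (successors {a, b, e}): φ is false.
  d (successors {c, d, e}): φ is false.
  e (successors {a, d, f}): φ is false.
  f (successors {b, c, d, e}): φ is false.
Detail at a (counterexample):
  At a: (Dia p -> p) or (Dia p or not p) is true, so not ((Dia p -> p) or (Dia p or not p)) is false.
    At a: Dia p -> p is false, Dia p or not p is true, so (Dia p -> p) or (Dia p or not p) is true.
      At a: Dia p is true, p is false, so Dia p -> p is false.
      At a: Dia p is true, not p is true, so Dia p or not p is true.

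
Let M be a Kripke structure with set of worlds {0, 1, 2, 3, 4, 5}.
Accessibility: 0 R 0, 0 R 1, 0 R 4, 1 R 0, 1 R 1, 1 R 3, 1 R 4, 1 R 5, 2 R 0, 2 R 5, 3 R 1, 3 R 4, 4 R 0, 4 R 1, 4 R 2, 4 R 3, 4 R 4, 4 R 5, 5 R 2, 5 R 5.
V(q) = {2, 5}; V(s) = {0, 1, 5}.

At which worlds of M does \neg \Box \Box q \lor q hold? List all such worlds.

0, 1, 2, 3, 4, 5

Let φ = \neg \Box \Box q \lor q. Evaluate φ at each world:
  0 (successors {0, 1, 4}): φ is true.
  1 (successors {0, 1, 3, 4, 5}): φ is true.
  2 (successors {0, 5}): φ is true.
  3 (successors {1, 4}): φ is true.
  4 (successors {0, 1, 2, 3, 4, 5}): φ is true.
  5 (successors {2, 5}): φ is true.
For instance, at 4:
  At 4: \neg \Box \Box q is true, q is false, so \neg \Box \Box q \lor q is true.
    At 4: \Box \Box q is false, so \neg \Box \Box q is true.
      At 4: \Box \Box q requires \Box q at every successor {0, 1, 2, 3, 4, 5}.
        \Box q fails at 0, so \Box \Box q is false at 4.
Satisfying worlds: {0, 1, 2, 3, 4, 5}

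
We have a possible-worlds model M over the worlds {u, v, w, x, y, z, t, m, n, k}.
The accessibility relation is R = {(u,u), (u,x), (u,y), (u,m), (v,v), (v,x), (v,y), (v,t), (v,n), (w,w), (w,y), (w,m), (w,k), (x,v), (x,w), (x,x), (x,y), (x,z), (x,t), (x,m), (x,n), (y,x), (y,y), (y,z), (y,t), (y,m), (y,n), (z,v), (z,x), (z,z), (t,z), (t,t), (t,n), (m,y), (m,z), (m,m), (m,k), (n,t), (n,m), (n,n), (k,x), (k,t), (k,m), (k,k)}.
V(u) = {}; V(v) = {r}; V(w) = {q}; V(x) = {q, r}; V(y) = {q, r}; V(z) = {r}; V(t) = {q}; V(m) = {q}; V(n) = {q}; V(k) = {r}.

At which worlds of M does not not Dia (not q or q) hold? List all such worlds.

u, v, w, x, y, z, t, m, n, k

Let φ = not not Dia (not q or q). Evaluate φ at each world:
  u (successors {u, x, y, m}): φ is true.
  v (successors {v, x, y, t, n}): φ is true.
  w (successors {w, y, m, k}): φ is true.
  x (successors {v, w, x, y, z, t, m, n}): φ is true.
  y (successors {x, y, z, t, m, n}): φ is true.
  z (successors {v, x, z}): φ is true.
  t (successors {z, t, n}): φ is true.
  m (successors {y, z, m, k}): φ is true.
  n (successors {t, m, n}): φ is true.
  k (successors {x, t, m, k}): φ is true.
For instance, at v:
  At v: not Dia (not q or q) is false, so not not Dia (not q or q) is true.
    At v: Dia (not q or q) is true, so not Dia (not q or q) is false.
      At v: Dia (not q or q) requires not q or q at some successor in {v, x, y, t, n}.
        not q or q holds at v, so Dia (not q or q) is true at v.
Satisfying worlds: {u, v, w, x, y, z, t, m, n, k}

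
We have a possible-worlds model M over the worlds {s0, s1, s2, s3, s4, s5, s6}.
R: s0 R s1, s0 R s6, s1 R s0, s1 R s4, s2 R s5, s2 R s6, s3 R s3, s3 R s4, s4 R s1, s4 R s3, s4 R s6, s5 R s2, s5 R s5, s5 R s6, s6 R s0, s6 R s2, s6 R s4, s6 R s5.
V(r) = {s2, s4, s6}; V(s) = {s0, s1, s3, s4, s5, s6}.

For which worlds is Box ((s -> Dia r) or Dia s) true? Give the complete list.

s0, s1, s2, s3, s4, s5, s6

Recall that Box ψ holds at a world iff ψ holds at every accessible world, and Dia ψ holds iff ψ holds at some accessible world.
Let φ = Box ((s -> Dia r) or Dia s). Evaluate φ at each world:
  s0 (successors {s1, s6}): φ is true.
  s1 (successors {s0, s4}): φ is true.
  s2 (successors {s5, s6}): φ is true.
  s3 (successors {s3, s4}): φ is true.
  s4 (successors {s1, s3, s6}): φ is true.
  s5 (successors {s2, s5, s6}): φ is true.
  s6 (successors {s0, s2, s4, s5}): φ is true.
For instance, at s5:
  At s5: Box ((s -> Dia r) or Dia s) requires (s -> Dia r) or Dia s at every successor {s2, s5, s6}.
      At s2: s -> Dia r is true, Dia s is true, so (s -> Dia r) or Dia s is true.
      At s5: s -> Dia r is true, Dia s is true, so (s -> Dia r) or Dia s is true.
      At s6: s -> Dia r is true, Dia s is true, so (s -> Dia r) or Dia s is true.
  So Box ((s -> Dia r) or Dia s) is true at s5.
Satisfying worlds: {s0, s1, s2, s3, s4, s5, s6}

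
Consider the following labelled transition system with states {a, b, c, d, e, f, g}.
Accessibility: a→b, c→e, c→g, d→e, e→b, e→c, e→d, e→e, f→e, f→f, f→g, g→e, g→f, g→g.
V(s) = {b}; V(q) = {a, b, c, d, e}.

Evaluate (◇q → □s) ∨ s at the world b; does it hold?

At b: ◇q → □s is true, s is true, so (◇q → □s) ∨ s is true.
  At b: ◇q is false, □s is true, so ◇q → □s is true.
    At b: no accessible worlds, so ◇q is false.
    At b: no accessible worlds, so □s holds vacuously.

Yes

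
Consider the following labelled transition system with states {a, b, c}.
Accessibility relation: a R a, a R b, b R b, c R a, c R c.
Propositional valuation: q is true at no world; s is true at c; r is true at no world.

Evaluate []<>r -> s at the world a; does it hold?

At a: []<>r is false, s is false, so []<>r -> s is true.
  At a: []<>r requires <>r at every successor {a, b}.
    <>r fails at a, so []<>r is false at a.
      At a: <>r requires r at some successor in {a, b}.
        At a: r is false.
        At b: r is false.
      So <>r is false at a.

Yes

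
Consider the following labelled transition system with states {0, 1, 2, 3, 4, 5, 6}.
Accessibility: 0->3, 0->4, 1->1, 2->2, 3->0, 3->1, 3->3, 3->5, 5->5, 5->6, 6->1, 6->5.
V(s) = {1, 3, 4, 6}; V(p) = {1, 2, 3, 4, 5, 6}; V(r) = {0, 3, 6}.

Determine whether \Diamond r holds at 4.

No

At 4: no accessible worlds, so \Diamond r is false.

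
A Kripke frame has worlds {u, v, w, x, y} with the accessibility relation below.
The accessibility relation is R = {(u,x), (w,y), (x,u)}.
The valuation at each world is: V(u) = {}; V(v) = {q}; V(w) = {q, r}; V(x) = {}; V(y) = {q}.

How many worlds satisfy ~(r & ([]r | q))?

4

Let φ = ~(r & ([]r | q)). Evaluate φ at each world:
  u (successors {x}): φ is true.
  v (successors ∅): φ is true.
  w (successors {y}): φ is false.
  x (successors {u}): φ is true.
  y (successors ∅): φ is true.
For instance, at w:
  At w: r & ([]r | q) is true, so ~(r & ([]r | q)) is false.
    At w: r is true, []r | q is true, so r & ([]r | q) is true.
      At w: []r is false, q is true, so []r | q is true.
Satisfying worlds: {u, v, x, y}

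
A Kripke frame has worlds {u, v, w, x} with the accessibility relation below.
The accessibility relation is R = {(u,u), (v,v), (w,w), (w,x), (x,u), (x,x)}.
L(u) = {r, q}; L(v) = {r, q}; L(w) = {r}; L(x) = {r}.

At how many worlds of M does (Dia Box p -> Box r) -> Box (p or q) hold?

Let φ = (Dia Box p -> Box r) -> Box (p or q). Evaluate φ at each world:
  u (successors {u}): φ is true.
  v (successors {v}): φ is true.
  w (successors {w, x}): φ is false.
  x (successors {u, x}): φ is false.
For instance, at x:
  At x: Dia Box p -> Box r is true, Box (p or q) is false, so (Dia Box p -> Box r) -> Box (p or q) is false.
    At x: Dia Box p is false, Box r is true, so Dia Box p -> Box r is true.
      At x: Dia Box p requires Box p at some successor in {u, x}.
        At u: Box p is false.
        At x: Box p is false.
      So Dia Box p is false at x.
      At x: Box r requires r at every successor {u, x}.
        At u: r is true.
        At x: r is true.
      So Box r is true at x.
    At x: Box (p or q) requires p or q at every successor {u, x}.
      p or q fails at x, so Box (p or q) is false at x.
Satisfying worlds: {u, v}

2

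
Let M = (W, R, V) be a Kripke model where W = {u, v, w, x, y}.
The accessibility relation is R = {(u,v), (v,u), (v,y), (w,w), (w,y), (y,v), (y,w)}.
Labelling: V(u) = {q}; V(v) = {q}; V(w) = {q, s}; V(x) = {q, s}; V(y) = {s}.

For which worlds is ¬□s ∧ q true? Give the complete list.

Let φ = ¬□s ∧ q. Evaluate φ at each world:
  u (successors {v}): φ is true.
  v (successors {u, y}): φ is true.
  w (successors {w, y}): φ is false.
  x (successors ∅): φ is false.
  y (successors {v, w}): φ is false.
For instance, at y:
  At y: ¬□s is true, q is false, so ¬□s ∧ q is false.
    At y: □s is false, so ¬□s is true.
      At y: □s requires s at every successor {v, w}.
        s fails at v, so □s is false at y.
Satisfying worlds: {u, v}

u, v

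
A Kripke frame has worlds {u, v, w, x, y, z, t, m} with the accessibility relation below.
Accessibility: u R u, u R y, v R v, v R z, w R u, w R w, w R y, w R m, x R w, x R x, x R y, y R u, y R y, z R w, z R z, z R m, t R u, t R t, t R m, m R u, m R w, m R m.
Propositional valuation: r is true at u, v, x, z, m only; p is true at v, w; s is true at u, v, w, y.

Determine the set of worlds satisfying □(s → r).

Let φ = □(s → r). Evaluate φ at each world:
  u (successors {u, y}): φ is false.
  v (successors {v, z}): φ is true.
  w (successors {u, w, y, m}): φ is false.
  x (successors {w, x, y}): φ is false.
  y (successors {u, y}): φ is false.
  z (successors {w, z, m}): φ is false.
  t (successors {u, t, m}): φ is true.
  m (successors {u, w, m}): φ is false.
For instance, at m:
  At m: □(s → r) requires s → r at every successor {u, w, m}.
    s → r fails at w, so □(s → r) is false at m.
Satisfying worlds: {v, t}

v, t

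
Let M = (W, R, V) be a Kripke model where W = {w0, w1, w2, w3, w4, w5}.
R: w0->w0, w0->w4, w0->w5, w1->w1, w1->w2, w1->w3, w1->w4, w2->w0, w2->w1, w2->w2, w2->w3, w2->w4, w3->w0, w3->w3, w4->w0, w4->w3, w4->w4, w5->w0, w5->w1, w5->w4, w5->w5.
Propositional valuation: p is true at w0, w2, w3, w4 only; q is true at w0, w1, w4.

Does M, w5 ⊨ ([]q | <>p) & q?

No

At w5: []q | <>p is true, q is false, so ([]q | <>p) & q is false.
  At w5: []q is false, <>p is true, so []q | <>p is true.
    At w5: []q requires q at every successor {w0, w1, w4, w5}.
      q fails at w5, so []q is false at w5.
    At w5: <>p requires p at some successor in {w0, w1, w4, w5}.
      p holds at w0, so <>p is true at w5.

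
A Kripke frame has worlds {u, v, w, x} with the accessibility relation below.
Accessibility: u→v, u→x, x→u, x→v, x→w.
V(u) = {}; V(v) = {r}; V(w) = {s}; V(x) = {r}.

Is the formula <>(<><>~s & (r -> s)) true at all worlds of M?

Let φ = <>(<><>~s & (r -> s)). Evaluate φ at each world:
  u (successors {v, x}): φ is false.
  v (successors ∅): φ is false.
  w (successors ∅): φ is false.
  x (successors {u, v, w}): φ is true.
Detail at u (counterexample):
  At u: <>(<><>~s & (r -> s)) requires <><>~s & (r -> s) at some successor in {v, x}.
    At v: <><>~s & (r -> s) is false.
    At x: <><>~s & (r -> s) is false.
  So <>(<><>~s & (r -> s)) is false at u.

No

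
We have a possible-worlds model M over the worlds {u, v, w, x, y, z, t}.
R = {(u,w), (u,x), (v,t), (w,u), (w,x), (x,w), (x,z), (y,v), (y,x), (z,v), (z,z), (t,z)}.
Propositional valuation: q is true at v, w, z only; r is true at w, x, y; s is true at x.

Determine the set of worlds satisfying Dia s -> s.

v, x, z, t

Let φ = Dia s -> s. Evaluate φ at each world:
  u (successors {w, x}): φ is false.
  v (successors {t}): φ is true.
  w (successors {u, x}): φ is false.
  x (successors {w, z}): φ is true.
  y (successors {v, x}): φ is false.
  z (successors {v, z}): φ is true.
  t (successors {z}): φ is true.
For instance, at z:
  At z: Dia s is false, s is false, so Dia s -> s is true.
    At z: Dia s requires s at some successor in {v, z}.
      At v: s is false.
      At z: s is false.
    So Dia s is false at z.
Satisfying worlds: {v, x, z, t}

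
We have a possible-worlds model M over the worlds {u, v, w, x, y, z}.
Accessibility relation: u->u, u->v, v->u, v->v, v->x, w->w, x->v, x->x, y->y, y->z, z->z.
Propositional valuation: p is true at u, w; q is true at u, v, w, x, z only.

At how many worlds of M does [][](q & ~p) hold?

1

Let φ = [][](q & ~p). Evaluate φ at each world:
  u (successors {u, v}): φ is false.
  v (successors {u, v, x}): φ is false.
  w (successors {w}): φ is false.
  x (successors {v, x}): φ is false.
  y (successors {y, z}): φ is false.
  z (successors {z}): φ is true.
For instance, at v:
  At v: [][](q & ~p) requires [](q & ~p) at every successor {u, v, x}.
    [](q & ~p) fails at u, so [][](q & ~p) is false at v.
      At u: [](q & ~p) requires q & ~p at every successor {u, v}.
        q & ~p fails at u, so [](q & ~p) is false at u.
Satisfying worlds: {z}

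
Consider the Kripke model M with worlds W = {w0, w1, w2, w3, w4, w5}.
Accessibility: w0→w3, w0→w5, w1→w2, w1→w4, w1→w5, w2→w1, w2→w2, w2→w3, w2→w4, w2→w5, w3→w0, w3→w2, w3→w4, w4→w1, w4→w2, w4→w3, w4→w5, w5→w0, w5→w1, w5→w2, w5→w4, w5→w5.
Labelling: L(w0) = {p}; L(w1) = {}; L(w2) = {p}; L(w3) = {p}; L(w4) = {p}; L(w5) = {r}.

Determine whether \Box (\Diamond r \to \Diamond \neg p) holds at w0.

Recall that \Box ψ holds at a world iff ψ holds at every accessible world, and \Diamond ψ holds iff ψ holds at some accessible world.
At w0: \Box (\Diamond r \to \Diamond \neg p) requires \Diamond r \to \Diamond \neg p at every successor {w3, w5}.
    At w3: \Diamond r is false, \Diamond \neg p is false, so \Diamond r \to \Diamond \neg p is true.
      At w3: \Diamond r requires r at some successor in {w0, w2, w4}.
        At w0: r is false.
        At w2: r is false.
        At w4: r is false.
      So \Diamond r is false at w3.
      At w3: \Diamond \neg p requires \neg p at some successor in {w0, w2, w4}.
        At w0: \neg p is false.
        At w2: \neg p is false.
        At w4: \neg p is false.
      So \Diamond \neg p is false at w3.
    At w5: \Diamond r is true, \Diamond \neg p is true, so \Diamond r \to \Diamond \neg p is true.
      At w5: \Diamond r requires r at some successor in {w0, w1, w2, w4, w5}.
        r holds at w5, so \Diamond r is true at w5.
      At w5: \Diamond \neg p requires \neg p at some successor in {w0, w1, w2, w4, w5}.
        \neg p holds at w1, so \Diamond \neg p is true at w5.
So \Box (\Diamond r \to \Diamond \neg p) is true at w0.

Yes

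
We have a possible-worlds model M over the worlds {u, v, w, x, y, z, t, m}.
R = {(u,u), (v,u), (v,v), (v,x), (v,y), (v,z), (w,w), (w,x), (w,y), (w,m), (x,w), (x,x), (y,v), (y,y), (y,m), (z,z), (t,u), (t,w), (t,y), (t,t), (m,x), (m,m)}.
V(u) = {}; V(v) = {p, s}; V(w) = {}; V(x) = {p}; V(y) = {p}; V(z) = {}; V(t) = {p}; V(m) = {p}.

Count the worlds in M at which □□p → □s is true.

8

Let φ = □□p → □s. Evaluate φ at each world:
  u (successors {u}): φ is true.
  v (successors {u, v, x, y, z}): φ is true.
  w (successors {w, x, y, m}): φ is true.
  x (successors {w, x}): φ is true.
  y (successors {v, y, m}): φ is true.
  z (successors {z}): φ is true.
  t (successors {u, w, y, t}): φ is true.
  m (successors {x, m}): φ is true.
For instance, at m:
  At m: □□p is false, □s is false, so □□p → □s is true.
    At m: □□p requires □p at every successor {x, m}.
      □p fails at x, so □□p is false at m.
    At m: □s requires s at every successor {x, m}.
      s fails at x, so □s is false at m.
Satisfying worlds: {u, v, w, x, y, z, t, m}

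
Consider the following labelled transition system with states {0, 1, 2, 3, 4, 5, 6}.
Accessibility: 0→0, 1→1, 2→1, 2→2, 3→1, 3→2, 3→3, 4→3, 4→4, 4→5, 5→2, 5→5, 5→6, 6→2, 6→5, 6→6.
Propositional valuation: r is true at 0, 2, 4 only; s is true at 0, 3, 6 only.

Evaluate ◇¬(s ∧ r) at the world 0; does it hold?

At 0: ◇¬(s ∧ r) requires ¬(s ∧ r) at some successor in {0}.
  At 0: ¬(s ∧ r) is false.
So ◇¬(s ∧ r) is false at 0.

No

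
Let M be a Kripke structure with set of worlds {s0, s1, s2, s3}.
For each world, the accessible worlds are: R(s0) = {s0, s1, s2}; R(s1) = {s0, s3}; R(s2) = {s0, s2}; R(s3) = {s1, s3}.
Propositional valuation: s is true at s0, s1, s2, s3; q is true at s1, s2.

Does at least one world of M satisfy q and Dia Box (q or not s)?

No

Recall that Box ψ holds at a world iff ψ holds at every accessible world, and Dia ψ holds iff ψ holds at some accessible world.
Let φ = q and Dia Box (q or not s). Evaluate φ at each world:
  s0 (successors {s0, s1, s2}): φ is false.
  s1 (successors {s0, s3}): φ is false.
  s2 (successors {s0, s2}): φ is false.
  s3 (successors {s1, s3}): φ is false.
For instance, at s0:
  At s0: q is false, Dia Box (q or not s) is false, so q and Dia Box (q or not s) is false.
    At s0: Dia Box (q or not s) requires Box (q or not s) at some successor in {s0, s1, s2}.
      At s0: Box (q or not s) is false.
      At s1: Box (q or not s) is false.
      At s2: Box (q or not s) is false.
    So Dia Box (q or not s) is false at s0.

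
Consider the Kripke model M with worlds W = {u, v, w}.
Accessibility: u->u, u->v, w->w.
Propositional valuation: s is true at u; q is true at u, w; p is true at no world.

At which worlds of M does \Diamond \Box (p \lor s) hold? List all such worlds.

Let φ = \Diamond \Box (p \lor s). Evaluate φ at each world:
  u (successors {u, v}): φ is true.
  v (successors ∅): φ is false.
  w (successors {w}): φ is false.
For instance, at w:
  At w: \Diamond \Box (p \lor s) requires \Box (p \lor s) at some successor in {w}.
    At w: \Box (p \lor s) is false.
  So \Diamond \Box (p \lor s) is false at w.
Satisfying worlds: {u}

u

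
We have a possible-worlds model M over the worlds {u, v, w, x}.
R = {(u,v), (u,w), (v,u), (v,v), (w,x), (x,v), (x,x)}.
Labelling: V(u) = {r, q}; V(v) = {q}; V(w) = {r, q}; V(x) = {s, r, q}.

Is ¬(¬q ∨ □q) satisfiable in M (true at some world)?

Let φ = ¬(¬q ∨ □q). Evaluate φ at each world:
  u (successors {v, w}): φ is false.
  v (successors {u, v}): φ is false.
  w (successors {x}): φ is false.
  x (successors {v, x}): φ is false.
For instance, at u:
  At u: ¬q ∨ □q is true, so ¬(¬q ∨ □q) is false.
    At u: ¬q is false, □q is true, so ¬q ∨ □q is true.
      At u: □q requires q at every successor {v, w}.
        At v: q is true.
        At w: q is true.
      So □q is true at u.

No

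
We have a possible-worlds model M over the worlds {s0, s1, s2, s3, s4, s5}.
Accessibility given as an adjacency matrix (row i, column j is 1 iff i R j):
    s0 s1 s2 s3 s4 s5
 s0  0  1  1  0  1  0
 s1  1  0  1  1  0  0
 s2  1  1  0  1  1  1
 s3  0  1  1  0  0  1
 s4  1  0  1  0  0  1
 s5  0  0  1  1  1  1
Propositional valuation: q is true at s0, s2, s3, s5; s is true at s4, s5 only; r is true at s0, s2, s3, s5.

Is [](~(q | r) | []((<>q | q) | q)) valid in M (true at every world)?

Let φ = [](~(q | r) | []((<>q | q) | q)). Evaluate φ at each world:
  s0 (successors {s1, s2, s4}): φ is true.
  s1 (successors {s0, s2, s3}): φ is true.
  s2 (successors {s0, s1, s3, s4, s5}): φ is true.
  s3 (successors {s1, s2, s5}): φ is true.
  s4 (successors {s0, s2, s5}): φ is true.
  s5 (successors {s2, s3, s4, s5}): φ is true.
For instance, at s1:
  At s1: [](~(q | r) | []((<>q | q) | q)) requires ~(q | r) | []((<>q | q) | q) at every successor {s0, s2, s3}.
      At s0: ~(q | r) is false, []((<>q | q) | q) is true, so ~(q | r) | []((<>q | q) | q) is true.
      At s2: ~(q | r) is false, []((<>q | q) | q) is true, so ~(q | r) | []((<>q | q) | q) is true.
      At s3: ~(q | r) is false, []((<>q | q) | q) is true, so ~(q | r) | []((<>q | q) | q) is true.
  So [](~(q | r) | []((<>q | q) | q)) is true at s1.

Yes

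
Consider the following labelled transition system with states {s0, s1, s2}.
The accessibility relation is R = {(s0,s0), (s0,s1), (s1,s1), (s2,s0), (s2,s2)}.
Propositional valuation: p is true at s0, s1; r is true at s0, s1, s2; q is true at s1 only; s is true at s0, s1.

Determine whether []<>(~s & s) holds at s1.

Recall that []ψ holds at a world iff ψ holds at every accessible world, and <>ψ holds iff ψ holds at some accessible world.
At s1: []<>(~s & s) requires <>(~s & s) at every successor {s1}.
  <>(~s & s) fails at s1, so []<>(~s & s) is false at s1.
    At s1: <>(~s & s) requires ~s & s at some successor in {s1}.
      At s1: ~s & s is false.
    So <>(~s & s) is false at s1.

No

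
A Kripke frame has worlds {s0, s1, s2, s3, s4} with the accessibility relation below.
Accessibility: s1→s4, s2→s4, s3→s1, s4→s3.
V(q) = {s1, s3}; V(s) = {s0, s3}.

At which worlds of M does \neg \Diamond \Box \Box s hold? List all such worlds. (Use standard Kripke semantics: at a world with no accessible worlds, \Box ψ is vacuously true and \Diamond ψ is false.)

s0, s1, s2, s4

Let φ = \neg \Diamond \Box \Box s. Evaluate φ at each world:
  s0 (successors ∅): φ is true.
  s1 (successors {s4}): φ is true.
  s2 (successors {s4}): φ is true.
  s3 (successors {s1}): φ is false.
  s4 (successors {s3}): φ is true.
For instance, at s2:
  At s2: \Diamond \Box \Box s is false, so \neg \Diamond \Box \Box s is true.
    At s2: \Diamond \Box \Box s requires \Box \Box s at some successor in {s4}.
      At s4: \Box \Box s is false.
    So \Diamond \Box \Box s is false at s2.
Satisfying worlds: {s0, s1, s2, s4}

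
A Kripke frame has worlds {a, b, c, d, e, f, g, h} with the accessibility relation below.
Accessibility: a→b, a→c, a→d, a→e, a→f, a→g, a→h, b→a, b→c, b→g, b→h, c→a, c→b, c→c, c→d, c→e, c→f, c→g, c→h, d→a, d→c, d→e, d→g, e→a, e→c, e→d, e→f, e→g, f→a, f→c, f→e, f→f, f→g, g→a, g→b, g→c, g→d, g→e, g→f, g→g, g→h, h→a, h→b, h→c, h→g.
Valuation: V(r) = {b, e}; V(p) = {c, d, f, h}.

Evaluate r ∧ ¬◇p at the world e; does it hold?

At e: r is true, ¬◇p is false, so r ∧ ¬◇p is false.
  At e: ◇p is true, so ¬◇p is false.
    At e: ◇p requires p at some successor in {a, c, d, f, g}.
      p holds at c, so ◇p is true at e.

No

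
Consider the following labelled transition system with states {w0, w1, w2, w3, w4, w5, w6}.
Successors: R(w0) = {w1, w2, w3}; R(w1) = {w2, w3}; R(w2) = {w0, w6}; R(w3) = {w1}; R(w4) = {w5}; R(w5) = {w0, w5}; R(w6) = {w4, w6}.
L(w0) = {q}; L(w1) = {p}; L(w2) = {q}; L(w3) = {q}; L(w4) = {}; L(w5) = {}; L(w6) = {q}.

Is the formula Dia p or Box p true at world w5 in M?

Recall that Box ψ holds at a world iff ψ holds at every accessible world, and Dia ψ holds iff ψ holds at some accessible world.
At w5: Dia p is false, Box p is false, so Dia p or Box p is false.
  At w5: Dia p requires p at some successor in {w0, w5}.
    At w0: p is false.
    At w5: p is false.
  So Dia p is false at w5.
  At w5: Box p requires p at every successor {w0, w5}.
    p fails at w0, so Box p is false at w5.

No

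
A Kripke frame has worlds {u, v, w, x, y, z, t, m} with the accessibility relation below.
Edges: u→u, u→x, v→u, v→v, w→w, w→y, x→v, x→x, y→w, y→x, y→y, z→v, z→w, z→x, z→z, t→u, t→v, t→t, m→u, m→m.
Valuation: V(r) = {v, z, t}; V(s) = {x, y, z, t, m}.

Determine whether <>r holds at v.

Recall that <>ψ holds at a world iff ψ holds at some accessible world.
At v: <>r requires r at some successor in {u, v}.
  r holds at v, so <>r is true at v.

Yes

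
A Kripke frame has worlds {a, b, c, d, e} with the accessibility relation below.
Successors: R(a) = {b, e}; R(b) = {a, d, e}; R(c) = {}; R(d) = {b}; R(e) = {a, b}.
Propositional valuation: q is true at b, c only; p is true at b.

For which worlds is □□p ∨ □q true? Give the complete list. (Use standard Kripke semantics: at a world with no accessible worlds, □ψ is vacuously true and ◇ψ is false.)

c, d

Let φ = □□p ∨ □q. Evaluate φ at each world:
  a (successors {b, e}): φ is false.
  b (successors {a, d, e}): φ is false.
  c (successors ∅): φ is true.
  d (successors {b}): φ is true.
  e (successors {a, b}): φ is false.
For instance, at a:
  At a: □□p is false, □q is false, so □□p ∨ □q is false.
    At a: □□p requires □p at every successor {b, e}.
      □p fails at b, so □□p is false at a.
    At a: □q requires q at every successor {b, e}.
      q fails at e, so □q is false at a.
Satisfying worlds: {c, d}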